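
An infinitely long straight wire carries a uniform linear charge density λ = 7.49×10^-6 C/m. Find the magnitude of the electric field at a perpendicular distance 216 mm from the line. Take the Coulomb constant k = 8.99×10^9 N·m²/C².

Take a coaxial cylindrical Gaussian surface of radius r = 216 mm and length L.
Q_enc = λL, so λ_enc = 7.49e-6 C/m.
Gauss's law: E·2πrL = λ_enc L/ε₀.
E = 2k|λ_enc|/r = 2(8.99×10^9)(7.49e-6)/(0.216) = 6.23×10^5 N/C.

E ≈ 6.23×10^5 N/C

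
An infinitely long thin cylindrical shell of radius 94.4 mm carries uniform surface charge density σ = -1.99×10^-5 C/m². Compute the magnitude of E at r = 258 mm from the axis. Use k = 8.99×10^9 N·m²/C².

E ≈ 8.23×10^5 V/m

By cylindrical symmetry E is radial; use a coaxial Gaussian cylinder of radius 258 mm and length L (r > 94.4 mm).
The whole shell is enclosed: λ_enc = σ·2πR = (-1.99e-5)·2π·(0.0944) = -1.18×10^-5 C/m.
Gauss's law: E·2πrL = λ_enc L/ε₀.
E = 2k|λ_enc|/r = 2(8.99×10^9)(1.18e-5)/(0.258) = 8.23×10^5 N/C.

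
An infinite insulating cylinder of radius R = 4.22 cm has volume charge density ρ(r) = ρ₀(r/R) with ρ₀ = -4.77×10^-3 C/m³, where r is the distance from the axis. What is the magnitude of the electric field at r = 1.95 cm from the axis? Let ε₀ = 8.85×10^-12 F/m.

1.62×10^6 N/C

Choose a coaxial cylinder of radius r = 1.95 cm (arbitrary length L) as the Gaussian surface (r < R).
λ_enc = ∫₀^r ρ(r')·2πr' dr' = (2πρ₀/R)·r^3/3 = -1.755×10^-6 C/m.
Gauss's law: E·2πrL = λ_enc L/ε₀.
E = |λ_enc|/(2πε₀r) = (1.755×10^-6)/(2π·8.85×10^-12·0.0195) = 1.62e6 N/C.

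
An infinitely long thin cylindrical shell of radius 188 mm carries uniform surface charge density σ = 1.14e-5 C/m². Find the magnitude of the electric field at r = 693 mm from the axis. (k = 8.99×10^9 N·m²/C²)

3.49×10^5 N/C

Coaxial Gaussian cylinder, radius r = 693 mm, length L (r > 188 mm).
The whole shell is enclosed: λ_enc = σ·2πR = (1.14×10^-5)·2π·(0.188) = 1.347×10^-5 C/m.
Gauss's law: E·2πrL = λ_enc L/ε₀.
E = 2k|λ_enc|/r = 2(8.99×10^9)(1.347e-5)/(0.693) = 3.49×10^5 N/C.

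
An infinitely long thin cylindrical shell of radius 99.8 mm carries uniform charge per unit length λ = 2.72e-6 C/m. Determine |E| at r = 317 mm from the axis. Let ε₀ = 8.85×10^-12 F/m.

Coaxial Gaussian cylinder, radius r = 317 mm, length L (r > 99.8 mm).
The full line charge is enclosed: λ_enc = 2.72e-6 C/m.
Since E is radial and uniform over the curved surface, Φ = E·2πrL = Q_enc/ε₀ = λ_enc L/ε₀.
E = |λ_enc|/(2πε₀r) = (2.72×10^-6)/(2π·8.85×10^-12·0.317) = 1.54×10^5 N/C.

E = 1.54×10^5 V/m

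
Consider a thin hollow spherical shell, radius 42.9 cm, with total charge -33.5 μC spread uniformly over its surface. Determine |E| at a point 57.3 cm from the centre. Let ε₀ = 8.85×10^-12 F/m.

E ≈ 9.17×10^5 N/C

Use a concentric Gaussian sphere at r = 57.3 cm (r > 42.9 cm).
The entire shell is enclosed: Q_enc = -3.35e-5 C.
Applying ∮E·dA = Q_enc/ε₀ with Φ = E(4πr²):
E = |Q_enc|/(4πε₀r²) = (3.35×10^-5)/(4π·8.85×10^-12·(0.573)²) = 9.17e5 N/C.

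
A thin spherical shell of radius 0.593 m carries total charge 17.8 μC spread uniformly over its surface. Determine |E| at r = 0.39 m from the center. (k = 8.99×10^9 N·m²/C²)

Symmetry ⇒ E = E(r) r̂. Gaussian sphere of radius r = 0.39 m (inside the shell, r < 0.593 m).
All the charge is outside the Gaussian surface: Q_enc = 0, hence E = 0 everywhere inside the shell.

E = 0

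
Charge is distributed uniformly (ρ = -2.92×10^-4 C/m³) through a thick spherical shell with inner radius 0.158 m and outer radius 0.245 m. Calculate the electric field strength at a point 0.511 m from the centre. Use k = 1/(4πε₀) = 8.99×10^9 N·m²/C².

4.53×10^5 N/C

Take a concentric spherical Gaussian surface of radius r = 0.511 m (r > 0.245 m, enclosing the whole shell).
Q_enc = ρ·(4π/3)(b³ − a³) = (-2.92×10^-4)·(4π/3)·((0.245)³ − (0.158)³) = -1.316×10^-5 C.
By Gauss's law, ∮E·dA = E·4πr² = Q_enc/ε₀.
E = k|Q_enc|/r² = (8.99×10^9)(1.316×10^-5)/(0.511)² = 4.53×10^5 N/C.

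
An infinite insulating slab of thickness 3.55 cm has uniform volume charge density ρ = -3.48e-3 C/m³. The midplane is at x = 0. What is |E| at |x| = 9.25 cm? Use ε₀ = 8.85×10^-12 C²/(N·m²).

|E| ≈ 6.98×10^6 N/C

The point |x| = 9.25 cm lies outside the slab (half-thickness 0.01775 m). A symmetric pillbox spanning the full slab encloses Q_enc = ρ·d·A.
Flux = 2EA ⇒ E = |ρ|d/(2ε₀), independent of distance outside.
E = (3.48e-3)(0.0355)/(2·8.85×10^-12) = 6.98×10^6 N/C.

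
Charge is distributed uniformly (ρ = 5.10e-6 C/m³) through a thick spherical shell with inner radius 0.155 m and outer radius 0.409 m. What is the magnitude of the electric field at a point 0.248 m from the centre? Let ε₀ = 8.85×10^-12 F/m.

Symmetry ⇒ E = E(r) r̂. Gaussian sphere of radius r = 0.248 m (within the shell material, 0.155 m < r < 0.409 m).
Enclosed charge is the volume from a to r: Q_enc = (4π/3)ρ(r³ − a³) = 2.463×10^-7 C.
Since E is radial and uniform over the Gaussian sphere, Φ = E·4πr² = Q_enc/ε₀.
E = |Q_enc|/(4πε₀r²) = (2.463×10^-7)/(4π·8.85×10^-12·(0.248)²) = 3.60×10^4 N/C.

E = 3.60×10^4 V/m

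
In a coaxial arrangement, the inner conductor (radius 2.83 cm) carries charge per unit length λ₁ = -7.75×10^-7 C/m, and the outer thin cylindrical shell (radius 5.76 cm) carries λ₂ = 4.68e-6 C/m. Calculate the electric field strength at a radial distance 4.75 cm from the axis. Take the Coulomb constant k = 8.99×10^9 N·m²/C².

2.93×10^5 N/C

Coaxial Gaussian cylinder, radius r = 4.75 cm, length L (between the conductors, 2.83 cm < r < 5.76 cm).
The shell at 5.76 cm lies outside the Gaussian surface, so λ_enc = λ₁ = -7.75e-7 C/m.
Applying ∮E·dA = Q_enc/ε₀ with the end caps contributing no flux:
E = 2k|λ_enc|/r = 2(8.99×10^9)(7.75×10^-7)/(0.0475) = 2.93e5 N/C.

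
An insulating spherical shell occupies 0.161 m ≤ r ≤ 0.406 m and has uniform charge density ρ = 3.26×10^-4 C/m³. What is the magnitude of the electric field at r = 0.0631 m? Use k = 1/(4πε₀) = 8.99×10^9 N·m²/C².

E = 0

By spherical symmetry E is radial; choose a Gaussian sphere of radius r = 0.0631 m (r < 0.161 m, inside the empty cavity).
No charge is enclosed, so by Gauss's law E·4πr² = 0 ⇒ E = 0.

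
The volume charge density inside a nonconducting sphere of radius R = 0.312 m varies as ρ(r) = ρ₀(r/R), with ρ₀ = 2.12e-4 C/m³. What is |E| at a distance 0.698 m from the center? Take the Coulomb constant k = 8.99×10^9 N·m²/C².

|E| ≈ 3.73e5 N/C

Take a concentric spherical Gaussian surface of radius r = 0.698 m (r > R, all charge enclosed).
Q_enc = 4π ∫₀^R ρ₀(r'/R)^1 r'² dr' = 4πρ₀R³/4 = 2.023×10^-5 C.
By Gauss's law, ∮E·dA = E·4πr² = Q_enc/ε₀.
E = k|Q_enc|/r² = (8.99×10^9)(2.023×10^-5)/(0.698)² = 3.73×10^5 N/C.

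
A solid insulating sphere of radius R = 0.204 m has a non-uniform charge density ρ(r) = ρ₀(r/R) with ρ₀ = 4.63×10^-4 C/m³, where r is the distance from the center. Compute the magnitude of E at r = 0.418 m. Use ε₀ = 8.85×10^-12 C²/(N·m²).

By spherical symmetry E is radial; choose a Gaussian sphere of radius r = 0.418 m (r > R, all charge enclosed).
Q_enc = 4π ∫₀^R ρ₀(r'/R)^1 r'² dr' = 4πρ₀R³/4 = 1.235×10^-5 C.
Applying ∮E·dA = Q_enc/ε₀ with Φ = E(4πr²):
E = |Q_enc|/(4πε₀r²) = (1.235×10^-5)/(4π·8.85×10^-12·(0.418)²) = 6.36×10^5 N/C.

|E| ≈ 6.36×10^5 V/m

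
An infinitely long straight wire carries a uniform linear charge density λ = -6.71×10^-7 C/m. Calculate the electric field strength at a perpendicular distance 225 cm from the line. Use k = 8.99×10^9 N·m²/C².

By cylindrical symmetry E is radial; use a coaxial Gaussian cylinder of radius 225 cm and length L.
Q_enc = λL, so λ_enc = -6.71×10^-7 C/m.
Gauss's law: E·2πrL = λ_enc L/ε₀.
E = 2k|λ_enc|/r = 2(8.99×10^9)(6.71e-7)/(2.25) = 5.36e3 N/C.

|E| = 5.36e3 N/C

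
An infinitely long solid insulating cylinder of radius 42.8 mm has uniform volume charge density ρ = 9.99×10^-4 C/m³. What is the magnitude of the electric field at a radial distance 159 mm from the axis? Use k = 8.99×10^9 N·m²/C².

Take a coaxial cylindrical Gaussian surface of radius r = 159 mm and length L (r > 42.8 mm, full cross-section enclosed).
λ_enc = ρ·πR² = (9.99×10^-4)π(0.0428)² = 5.749e-6 C/m.
Since E is radial and uniform over the curved surface, Φ = E·2πrL = Q_enc/ε₀ = λ_enc L/ε₀.
E = 2k|λ_enc|/r = 2(8.99×10^9)(5.749e-6)/(0.159) = 6.50×10^5 N/C.

E ≈ 6.50×10^5 N/C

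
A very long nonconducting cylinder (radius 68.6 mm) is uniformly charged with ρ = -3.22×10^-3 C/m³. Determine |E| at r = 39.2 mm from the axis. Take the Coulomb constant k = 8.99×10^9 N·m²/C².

Coaxial Gaussian cylinder, radius r = 39.2 mm, length L (r < R).
Enclosed charge per unit length: λ_enc = ρ·πr² = (-3.22e-3)π(0.0392)² = -1.554×10^-5 C/m.
Gauss's law: E·2πrL = λ_enc L/ε₀.
E = 2k|λ_enc|/r = 2(8.99×10^9)(1.554×10^-5)/(0.0392) = 7.13×10^6 N/C.

|E| ≈ 7.13×10^6 N/C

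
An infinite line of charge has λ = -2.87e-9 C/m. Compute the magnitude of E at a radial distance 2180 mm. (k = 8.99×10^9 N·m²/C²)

23.7 N/C

By cylindrical symmetry E is radial; use a coaxial Gaussian cylinder of radius 2180 mm and length L.
Q_enc = λL, so λ_enc = -2.87e-9 C/m.
Gauss's law: E·2πrL = λ_enc L/ε₀.
E = 2k|λ_enc|/r = 2(8.99×10^9)(2.87e-9)/(2.18) = 23.7 N/C.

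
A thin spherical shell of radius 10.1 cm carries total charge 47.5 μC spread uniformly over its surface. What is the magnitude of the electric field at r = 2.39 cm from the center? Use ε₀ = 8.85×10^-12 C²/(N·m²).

Use a concentric Gaussian sphere at r = 2.39 cm (inside the shell, r < 10.1 cm).
No charge lies within this surface, so Q_enc = 0 and Gauss's law gives E·4πr² = 0 ⇒ E = 0.

E = 0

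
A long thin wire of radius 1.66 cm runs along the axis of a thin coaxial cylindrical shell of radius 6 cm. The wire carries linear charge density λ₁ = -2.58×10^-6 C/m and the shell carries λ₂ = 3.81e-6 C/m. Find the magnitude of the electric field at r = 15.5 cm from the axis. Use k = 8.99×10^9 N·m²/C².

|E| = 1.43×10^5 N/C

By cylindrical symmetry E is radial; use a coaxial Gaussian cylinder of radius 15.5 cm and length L (r > 6 cm, enclosing both).
λ_enc = λ₁ + λ₂ = (-2.58e-6) + (3.81e-6) = 1.23×10^-6 C/m.
Since E is radial and uniform over the curved surface, Φ = E·2πrL = Q_enc/ε₀ = λ_enc L/ε₀.
E = 2k|λ_enc|/r = 2(8.99×10^9)(1.23e-6)/(0.155) = 1.43×10^5 N/C.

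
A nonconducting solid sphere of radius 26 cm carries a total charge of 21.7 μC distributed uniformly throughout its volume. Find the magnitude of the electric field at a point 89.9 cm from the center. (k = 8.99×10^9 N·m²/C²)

Take a concentric spherical Gaussian surface of radius r = 89.9 cm (r > R, so the entire charge is enclosed).
Q_enc = 21.7 μC = 2.17e-5 C.
Since E is radial and uniform over the Gaussian sphere, Φ = E·4πr² = Q_enc/ε₀.
E = k|Q_enc|/r² = (8.99×10^9)(2.17×10^-5)/(0.899)² = 2.41×10^5 N/C.

E = 2.41×10^5 V/m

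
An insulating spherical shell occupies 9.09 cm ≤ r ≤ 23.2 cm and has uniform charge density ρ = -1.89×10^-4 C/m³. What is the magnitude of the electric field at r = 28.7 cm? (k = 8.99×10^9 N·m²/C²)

|E| ≈ 1.01×10^6 N/C

Use a concentric Gaussian sphere at r = 28.7 cm (r > 23.2 cm, enclosing the whole shell).
Q_enc = ρ·(4π/3)(b³ − a³) = (-1.89×10^-4)·(4π/3)·((0.232)³ − (0.0909)³) = -9.291×10^-6 C.
Applying ∮E·dA = Q_enc/ε₀ with Φ = E(4πr²):
E = k|Q_enc|/r² = (8.99×10^9)(9.291e-6)/(0.287)² = 1.01×10^6 N/C.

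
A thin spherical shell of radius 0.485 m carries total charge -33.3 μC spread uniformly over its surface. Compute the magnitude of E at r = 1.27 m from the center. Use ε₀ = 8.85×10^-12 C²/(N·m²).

Symmetry ⇒ E = E(r) r̂. Gaussian sphere of radius r = 1.27 m (r > 0.485 m).
The entire shell is enclosed: Q_enc = -3.33e-5 C.
Since E is radial and uniform over the Gaussian sphere, Φ = E·4πr² = Q_enc/ε₀.
E = |Q_enc|/(4πε₀r²) = (3.33e-5)/(4π·8.85×10^-12·(1.27)²) = 1.86×10^5 N/C.

E ≈ 1.86×10^5 V/m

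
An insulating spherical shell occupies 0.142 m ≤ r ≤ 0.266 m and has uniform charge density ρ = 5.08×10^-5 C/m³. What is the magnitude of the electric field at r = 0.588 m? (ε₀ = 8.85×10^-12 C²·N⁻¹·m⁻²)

By spherical symmetry E is radial; choose a Gaussian sphere of radius r = 0.588 m (r > 0.266 m, enclosing the whole shell).
Q_enc = ρ·(4π/3)(b³ − a³) = (5.08×10^-5)·(4π/3)·((0.266)³ − (0.142)³) = 3.396×10^-6 C.
Gauss's law: E·4πr² = Q_enc/ε₀.
E = |Q_enc|/(4πε₀r²) = (3.396×10^-6)/(4π·8.85×10^-12·(0.588)²) = 8.83×10^4 N/C.

8.83×10^4 N/C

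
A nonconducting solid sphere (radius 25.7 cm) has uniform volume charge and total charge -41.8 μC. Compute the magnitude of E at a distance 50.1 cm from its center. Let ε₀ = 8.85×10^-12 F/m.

Take a concentric spherical Gaussian surface of radius r = 50.1 cm (r > R, so the entire charge is enclosed).
Q_enc = -41.8 μC = -4.18×10^-5 C.
By Gauss's law, ∮E·dA = E·4πr² = Q_enc/ε₀.
E = |Q_enc|/(4πε₀r²) = (4.18×10^-5)/(4π·8.85×10^-12·(0.501)²) = 1.50×10^6 N/C.

|E| ≈ 1.50×10^6 V/m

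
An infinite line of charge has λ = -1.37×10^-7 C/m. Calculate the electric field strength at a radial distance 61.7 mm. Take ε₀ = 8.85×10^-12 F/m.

Choose a coaxial cylinder of radius r = 61.7 mm (arbitrary length L) as the Gaussian surface.
Q_enc = λL, so λ_enc = -1.37×10^-7 C/m.
By Gauss's law (flux through the curved wall only), E·2πrL = λ_enc L/ε₀.
E = |λ_enc|/(2πε₀r) = (1.37e-7)/(2π·8.85×10^-12·0.0617) = 3.99×10^4 N/C.

E ≈ 3.99×10^4 V/m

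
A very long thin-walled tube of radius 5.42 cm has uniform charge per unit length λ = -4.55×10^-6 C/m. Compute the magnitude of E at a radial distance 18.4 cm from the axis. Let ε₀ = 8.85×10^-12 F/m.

E ≈ 4.45e5 N/C

Take a coaxial cylindrical Gaussian surface of radius r = 18.4 cm and length L (r > 5.42 cm).
The full line charge is enclosed: λ_enc = -4.55e-6 C/m.
Applying ∮E·dA = Q_enc/ε₀ with the end caps contributing no flux:
E = |λ_enc|/(2πε₀r) = (4.55e-6)/(2π·8.85×10^-12·0.184) = 4.45×10^5 N/C.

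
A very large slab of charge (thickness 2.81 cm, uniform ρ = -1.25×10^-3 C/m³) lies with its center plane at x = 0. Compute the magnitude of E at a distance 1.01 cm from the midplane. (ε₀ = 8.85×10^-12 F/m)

E = 1.43×10^6 N/C

By symmetry E is perpendicular to the slab. A Gaussian pillbox from −1.01 cm to +1.01 cm (face area A) lies entirely within the slab.
Q_enc = ρ·(2x)·A and flux = 2EA, so 2EA = 2ρxA/ε₀ ⇒ E = |ρ|x/ε₀.
E = (1.25×10^-3)(0.0101)/(8.85×10^-12) = 1.43×10^6 N/C.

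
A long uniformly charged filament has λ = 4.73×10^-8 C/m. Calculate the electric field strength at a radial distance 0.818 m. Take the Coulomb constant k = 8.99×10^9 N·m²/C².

Coaxial Gaussian cylinder, radius r = 0.818 m, length L.
Q_enc = λL, so λ_enc = 4.73×10^-8 C/m.
Gauss's law: E·2πrL = λ_enc L/ε₀.
E = 2k|λ_enc|/r = 2(8.99×10^9)(4.73×10^-8)/(0.818) = 1.04e3 N/C.

E ≈ 1.04×10^3 N/C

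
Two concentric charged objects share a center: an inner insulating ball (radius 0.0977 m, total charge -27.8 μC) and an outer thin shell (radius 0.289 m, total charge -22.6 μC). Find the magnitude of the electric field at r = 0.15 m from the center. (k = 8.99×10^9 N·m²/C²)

|E| = 1.11×10^7 N/C

Take a concentric spherical Gaussian surface of radius r = 0.15 m (between the bodies, 0.0977 m < r < 0.289 m).
Only the inner charge is enclosed; the outer shell contributes nothing inside itself. Q_enc = -27.8 μC = -2.78×10^-5 C.
By Gauss's law, ∮E·dA = E·4πr² = Q_enc/ε₀.
E = k|Q_enc|/r² = (8.99×10^9)(2.78×10^-5)/(0.15)² = 1.11×10^7 N/C.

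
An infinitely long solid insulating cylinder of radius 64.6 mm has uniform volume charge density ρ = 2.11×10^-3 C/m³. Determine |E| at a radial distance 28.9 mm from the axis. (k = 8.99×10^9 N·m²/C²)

Take a coaxial cylindrical Gaussian surface of radius r = 28.9 mm and length L (r < R).
Charge inside radius r per length L is ρ·πr²·L, so λ_enc = ρπr² = 5.536e-6 C/m.
Since E is radial and uniform over the curved surface, Φ = E·2πrL = Q_enc/ε₀ = λ_enc L/ε₀.
E = 2k|λ_enc|/r = 2(8.99×10^9)(5.536e-6)/(0.0289) = 3.44×10^6 N/C.

E ≈ 3.44×10^6 V/m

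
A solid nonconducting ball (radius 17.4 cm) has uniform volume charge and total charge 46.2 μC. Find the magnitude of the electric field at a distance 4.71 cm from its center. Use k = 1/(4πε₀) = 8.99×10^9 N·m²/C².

Use a concentric Gaussian sphere at r = 4.71 cm (r < R).
Only the charge within r is enclosed: Q_enc = Q·(r/R)³ = (46.2 μC)·(4.71 cm/17.4 cm)³ = 9.163e-7 C.
Gauss's law: E·4πr² = Q_enc/ε₀.
E = k|Q_enc|/r² = (8.99×10^9)(9.163×10^-7)/(0.0471)² = 3.71e6 N/C.

|E| ≈ 3.71e6 N/C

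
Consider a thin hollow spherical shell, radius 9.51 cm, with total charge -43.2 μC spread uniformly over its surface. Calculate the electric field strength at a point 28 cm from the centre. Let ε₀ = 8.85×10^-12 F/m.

E = 4.95×10^6 N/C

By spherical symmetry E is radial; choose a Gaussian sphere of radius r = 28 cm (r > 9.51 cm).
The entire shell is enclosed: Q_enc = -4.32×10^-5 C.
Gauss's law: E·4πr² = Q_enc/ε₀.
E = |Q_enc|/(4πε₀r²) = (4.32×10^-5)/(4π·8.85×10^-12·(0.28)²) = 4.95×10^6 N/C.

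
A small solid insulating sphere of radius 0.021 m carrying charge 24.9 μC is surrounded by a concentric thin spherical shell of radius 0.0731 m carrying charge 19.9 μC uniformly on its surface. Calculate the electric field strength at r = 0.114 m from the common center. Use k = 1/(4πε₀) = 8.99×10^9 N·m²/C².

By spherical symmetry E is radial; choose a Gaussian sphere of radius r = 0.114 m (r > 0.0731 m, enclosing both).
Q_enc = (24.9 μC) + (19.9 μC) = 4.48×10^-5 C.
Applying ∮E·dA = Q_enc/ε₀ with Φ = E(4πr²):
E = k|Q_enc|/r² = (8.99×10^9)(4.48e-5)/(0.114)² = 3.10×10^7 N/C.

E = 3.10e7 N/C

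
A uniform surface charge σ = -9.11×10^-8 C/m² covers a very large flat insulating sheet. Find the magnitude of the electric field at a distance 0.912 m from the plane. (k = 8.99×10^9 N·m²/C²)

By planar symmetry E is perpendicular to the sheet and uniform; use a Gaussian pillbox with flat faces of area A on each side of the sheet.
Flux Φ = 2EA and Q_enc = σA, so 2EA = σA/ε₀ ⇒ E = |σ|/(2ε₀), independent of distance.
E = 2πk|σ| = 2π(8.99×10^9)(9.11×10^-8) = 5.15e3 N/C.

E = 5.15×10^3 N/C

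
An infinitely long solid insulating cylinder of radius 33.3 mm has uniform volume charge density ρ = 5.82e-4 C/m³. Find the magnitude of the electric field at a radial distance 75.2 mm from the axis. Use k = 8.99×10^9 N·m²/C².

By cylindrical symmetry E is radial; use a coaxial Gaussian cylinder of radius 75.2 mm and length L (r > 33.3 mm, full cross-section enclosed).
λ_enc = ρ·πR² = (5.82×10^-4)π(0.0333)² = 2.028×10^-6 C/m.
Gauss's law: E·2πrL = λ_enc L/ε₀.
E = 2k|λ_enc|/r = 2(8.99×10^9)(2.028e-6)/(0.0752) = 4.85e5 N/C.

|E| = 4.85×10^5 N/C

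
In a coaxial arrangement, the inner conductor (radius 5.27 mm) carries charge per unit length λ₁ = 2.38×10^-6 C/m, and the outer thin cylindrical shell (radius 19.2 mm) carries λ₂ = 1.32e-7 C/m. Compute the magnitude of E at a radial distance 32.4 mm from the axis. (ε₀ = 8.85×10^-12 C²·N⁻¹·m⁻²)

|E| ≈ 1.39×10^6 V/m

Take a coaxial cylindrical Gaussian surface of radius r = 32.4 mm and length L (r > 19.2 mm, enclosing both).
λ_enc = λ₁ + λ₂ = (2.38×10^-6) + (1.32×10^-7) = 2.512×10^-6 C/m.
Applying ∮E·dA = Q_enc/ε₀ with the end caps contributing no flux:
E = |λ_enc|/(2πε₀r) = (2.512×10^-6)/(2π·8.85×10^-12·0.0324) = 1.39×10^6 N/C.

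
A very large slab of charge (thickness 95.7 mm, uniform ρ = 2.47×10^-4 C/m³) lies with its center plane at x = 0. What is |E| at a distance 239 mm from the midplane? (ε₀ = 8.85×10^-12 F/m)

The point |x| = 239 mm lies outside the slab (half-thickness 0.04785 m). A symmetric pillbox spanning the full slab encloses Q_enc = ρ·d·A.
Flux = 2EA ⇒ E = |ρ|d/(2ε₀), independent of distance outside.
E = (2.47×10^-4)(0.0957)/(2·8.85×10^-12) = 1.34×10^6 N/C.

1.34×10^6 N/C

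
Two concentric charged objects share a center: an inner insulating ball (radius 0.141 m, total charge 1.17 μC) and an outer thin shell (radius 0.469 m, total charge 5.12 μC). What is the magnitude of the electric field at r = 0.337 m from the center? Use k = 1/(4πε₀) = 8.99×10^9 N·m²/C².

Use a concentric Gaussian sphere at r = 0.337 m (between the bodies, 0.141 m < r < 0.469 m).
Only the inner charge is enclosed; the outer shell contributes nothing inside itself. Q_enc = 1.17 μC = 1.17×10^-6 C.
Since E is radial and uniform over the Gaussian sphere, Φ = E·4πr² = Q_enc/ε₀.
E = k|Q_enc|/r² = (8.99×10^9)(1.17×10^-6)/(0.337)² = 9.26e4 N/C.

E = 9.26×10^4 V/m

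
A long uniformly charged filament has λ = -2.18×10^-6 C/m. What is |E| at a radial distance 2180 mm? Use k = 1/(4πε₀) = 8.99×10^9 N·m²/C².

Coaxial Gaussian cylinder, radius r = 2180 mm, length L.
Q_enc = λL, so λ_enc = -2.18×10^-6 C/m.
By Gauss's law (flux through the curved wall only), E·2πrL = λ_enc L/ε₀.
E = 2k|λ_enc|/r = 2(8.99×10^9)(2.18×10^-6)/(2.18) = 1.80e4 N/C.

|E| = 1.80e4 V/m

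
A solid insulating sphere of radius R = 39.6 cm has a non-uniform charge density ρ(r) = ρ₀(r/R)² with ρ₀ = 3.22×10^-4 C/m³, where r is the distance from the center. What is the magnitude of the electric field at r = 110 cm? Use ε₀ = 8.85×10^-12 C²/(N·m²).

Take a concentric spherical Gaussian surface of radius r = 110 cm (r > R, all charge enclosed).
Q_enc = 4π ∫₀^R ρ₀(r'/R)^2 r'² dr' = 4πρ₀R³/5 = 5.026×10^-5 C.
Applying ∮E·dA = Q_enc/ε₀ with Φ = E(4πr²):
E = |Q_enc|/(4πε₀r²) = (5.026e-5)/(4π·8.85×10^-12·(1.1)²) = 3.73×10^5 N/C.

|E| ≈ 3.73×10^5 N/C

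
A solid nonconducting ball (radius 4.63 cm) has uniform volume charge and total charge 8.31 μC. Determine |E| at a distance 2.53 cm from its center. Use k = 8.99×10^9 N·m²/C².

Use a concentric Gaussian sphere at r = 2.53 cm (r < R).
Only the charge within r is enclosed: Q_enc = Q·(r/R)³ = (8.31 μC)·(2.53 cm/4.63 cm)³ = 1.356×10^-6 C.
Gauss's law: E·4πr² = Q_enc/ε₀.
E = k|Q_enc|/r² = (8.99×10^9)(1.356×10^-6)/(0.0253)² = 1.90e7 N/C.

|E| ≈ 1.90e7 V/m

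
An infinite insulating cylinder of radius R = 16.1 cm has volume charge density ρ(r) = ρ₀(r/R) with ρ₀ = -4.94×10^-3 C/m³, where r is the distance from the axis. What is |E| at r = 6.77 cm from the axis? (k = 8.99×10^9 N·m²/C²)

|E| = 5.30×10^6 V/m

By cylindrical symmetry E is radial; use a coaxial Gaussian cylinder of radius 6.77 cm and length L (r < R).
λ_enc = ∫₀^r ρ(r')·2πr' dr' = (2πρ₀/R)·r^3/3 = -1.994×10^-5 C/m.
Applying ∮E·dA = Q_enc/ε₀ with the end caps contributing no flux:
E = 2k|λ_enc|/r = 2(8.99×10^9)(1.994e-5)/(0.0677) = 5.30×10^6 N/C.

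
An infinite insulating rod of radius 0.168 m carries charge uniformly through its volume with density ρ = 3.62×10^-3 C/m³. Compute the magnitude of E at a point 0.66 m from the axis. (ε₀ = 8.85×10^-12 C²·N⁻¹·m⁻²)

8.75×10^6 N/C

Take a coaxial cylindrical Gaussian surface of radius r = 0.66 m and length L (r > 0.168 m, full cross-section enclosed).
λ_enc = ρ·πR² = (3.62×10^-3)π(0.168)² = 3.21×10^-4 C/m.
Gauss's law: E·2πrL = λ_enc L/ε₀.
E = |λ_enc|/(2πε₀r) = (3.21×10^-4)/(2π·8.85×10^-12·0.66) = 8.75×10^6 N/C.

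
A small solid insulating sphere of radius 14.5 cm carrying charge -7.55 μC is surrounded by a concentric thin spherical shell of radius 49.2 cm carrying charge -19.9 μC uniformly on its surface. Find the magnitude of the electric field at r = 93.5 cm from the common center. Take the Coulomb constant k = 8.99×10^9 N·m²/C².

Use a concentric Gaussian sphere at r = 93.5 cm (r > 49.2 cm, enclosing both).
Q_enc = (-7.55 μC) + (-19.9 μC) = -2.745e-5 C.
Applying ∮E·dA = Q_enc/ε₀ with Φ = E(4πr²):
E = k|Q_enc|/r² = (8.99×10^9)(2.745e-5)/(0.935)² = 2.82×10^5 N/C.

E = 2.82×10^5 V/m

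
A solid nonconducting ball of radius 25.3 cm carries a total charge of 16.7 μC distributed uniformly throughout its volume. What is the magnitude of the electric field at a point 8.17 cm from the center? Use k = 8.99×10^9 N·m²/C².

Symmetry ⇒ E = E(r) r̂. Gaussian sphere of radius r = 8.17 cm (r < R).
For a uniform sphere the enclosed fraction is (r/R)³, so Q_enc = (16.7 μC)(0.0817/0.253)³ = 5.624e-7 C.
Applying ∮E·dA = Q_enc/ε₀ with Φ = E(4πr²):
E = k|Q_enc|/r² = (8.99×10^9)(5.624×10^-7)/(0.0817)² = 7.57e5 N/C.

E = 7.57×10^5 V/m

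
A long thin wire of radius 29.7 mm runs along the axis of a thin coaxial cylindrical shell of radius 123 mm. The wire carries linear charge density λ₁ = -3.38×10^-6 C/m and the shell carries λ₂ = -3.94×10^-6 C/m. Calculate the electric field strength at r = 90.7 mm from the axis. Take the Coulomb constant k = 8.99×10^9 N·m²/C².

E ≈ 6.70e5 N/C

Take a coaxial cylindrical Gaussian surface of radius r = 90.7 mm and length L (between the conductors, 29.7 mm < r < 123 mm).
Only the inner wire is enclosed; the outer shell contributes nothing inside itself. λ_enc = λ₁ = -3.38×10^-6 C/m.
Since E is radial and uniform over the curved surface, Φ = E·2πrL = Q_enc/ε₀ = λ_enc L/ε₀.
E = 2k|λ_enc|/r = 2(8.99×10^9)(3.38×10^-6)/(0.0907) = 6.70×10^5 N/C.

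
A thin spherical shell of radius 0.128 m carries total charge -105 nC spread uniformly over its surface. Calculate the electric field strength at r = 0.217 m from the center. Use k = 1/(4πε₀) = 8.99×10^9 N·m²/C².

|E| ≈ 2.00×10^4 N/C

Use a concentric Gaussian sphere at r = 0.217 m (r > 0.128 m).
The entire shell is enclosed: Q_enc = -1.05×10^-7 C.
By Gauss's law, ∮E·dA = E·4πr² = Q_enc/ε₀.
E = k|Q_enc|/r² = (8.99×10^9)(1.05e-7)/(0.217)² = 2.00e4 N/C.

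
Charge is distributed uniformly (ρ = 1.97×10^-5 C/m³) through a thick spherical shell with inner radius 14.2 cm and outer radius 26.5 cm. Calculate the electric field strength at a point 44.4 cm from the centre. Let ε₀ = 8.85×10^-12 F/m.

Symmetry ⇒ E = E(r) r̂. Gaussian sphere of radius r = 44.4 cm (r > 26.5 cm, enclosing the whole shell).
Q_enc = ρ·(4π/3)(b³ − a³) = (1.97e-5)·(4π/3)·((0.265)³ − (0.142)³) = 1.299e-6 C.
Gauss's law: E·4πr² = Q_enc/ε₀.
E = |Q_enc|/(4πε₀r²) = (1.299e-6)/(4π·8.85×10^-12·(0.444)²) = 5.93×10^4 N/C.

E ≈ 5.93×10^4 V/m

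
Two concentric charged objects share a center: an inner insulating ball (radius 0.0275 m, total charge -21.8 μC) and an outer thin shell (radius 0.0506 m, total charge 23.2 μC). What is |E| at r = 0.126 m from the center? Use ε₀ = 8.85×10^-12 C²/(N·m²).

7.93×10^5 N/C

By spherical symmetry E is radial; choose a Gaussian sphere of radius r = 0.126 m (r > 0.0506 m, enclosing both).
Q_enc = (-21.8 μC) + (23.2 μC) = 1.40×10^-6 C.
Applying ∮E·dA = Q_enc/ε₀ with Φ = E(4πr²):
E = |Q_enc|/(4πε₀r²) = (1.40×10^-6)/(4π·8.85×10^-12·(0.126)²) = 7.93×10^5 N/C.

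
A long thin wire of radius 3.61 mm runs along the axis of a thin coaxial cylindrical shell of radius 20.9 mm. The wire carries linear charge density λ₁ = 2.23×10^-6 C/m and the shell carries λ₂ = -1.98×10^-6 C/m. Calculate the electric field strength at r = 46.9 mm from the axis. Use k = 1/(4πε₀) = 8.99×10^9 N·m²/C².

9.58×10^4 N/C

By cylindrical symmetry E is radial; use a coaxial Gaussian cylinder of radius 46.9 mm and length L (r > 20.9 mm, enclosing both).
λ_enc = λ₁ + λ₂ = (2.23e-6) + (-1.98e-6) = 2.50e-7 C/m.
By Gauss's law (flux through the curved wall only), E·2πrL = λ_enc L/ε₀.
E = 2k|λ_enc|/r = 2(8.99×10^9)(2.50×10^-7)/(0.0469) = 9.58×10^4 N/C.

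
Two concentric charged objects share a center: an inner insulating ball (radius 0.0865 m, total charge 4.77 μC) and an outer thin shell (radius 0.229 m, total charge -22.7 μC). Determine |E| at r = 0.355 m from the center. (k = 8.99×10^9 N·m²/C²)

E = 1.28×10^6 N/C

Symmetry ⇒ E = E(r) r̂. Gaussian sphere of radius r = 0.355 m (r > 0.229 m, enclosing both).
Q_enc = (4.77 μC) + (-22.7 μC) = -1.793×10^-5 C.
By Gauss's law, ∮E·dA = E·4πr² = Q_enc/ε₀.
E = k|Q_enc|/r² = (8.99×10^9)(1.793e-5)/(0.355)² = 1.28×10^6 N/C.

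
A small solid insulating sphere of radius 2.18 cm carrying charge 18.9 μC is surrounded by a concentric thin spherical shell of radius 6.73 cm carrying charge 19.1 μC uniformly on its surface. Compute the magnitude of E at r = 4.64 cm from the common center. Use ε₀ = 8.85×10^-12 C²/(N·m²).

E = 7.89×10^7 N/C

Use a concentric Gaussian sphere at r = 4.64 cm (between the bodies, 2.18 cm < r < 6.73 cm).
The shell at 6.73 cm lies outside the Gaussian surface, so Q_enc = 18.9 μC = 1.89×10^-5 C.
Gauss's law: E·4πr² = Q_enc/ε₀.
E = |Q_enc|/(4πε₀r²) = (1.89×10^-5)/(4π·8.85×10^-12·(0.0464)²) = 7.89e7 N/C.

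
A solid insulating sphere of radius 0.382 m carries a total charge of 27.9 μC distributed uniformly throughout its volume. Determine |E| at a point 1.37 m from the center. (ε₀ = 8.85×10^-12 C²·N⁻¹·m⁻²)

|E| ≈ 1.34×10^5 N/C

Symmetry ⇒ E = E(r) r̂. Gaussian sphere of radius r = 1.37 m (r > R, so the entire charge is enclosed).
Q_enc = 27.9 μC = 2.79e-5 C.
By Gauss's law, ∮E·dA = E·4πr² = Q_enc/ε₀.
E = |Q_enc|/(4πε₀r²) = (2.79×10^-5)/(4π·8.85×10^-12·(1.37)²) = 1.34×10^5 N/C.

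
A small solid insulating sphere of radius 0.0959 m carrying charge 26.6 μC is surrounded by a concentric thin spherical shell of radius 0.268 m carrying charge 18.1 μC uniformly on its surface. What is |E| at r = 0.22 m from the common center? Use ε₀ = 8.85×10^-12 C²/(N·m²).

Use a concentric Gaussian sphere at r = 0.22 m (between the bodies, 0.0959 m < r < 0.268 m).
Only the inner charge is enclosed; the outer shell contributes nothing inside itself. Q_enc = 26.6 μC = 2.66×10^-5 C.
By Gauss's law, ∮E·dA = E·4πr² = Q_enc/ε₀.
E = |Q_enc|/(4πε₀r²) = (2.66×10^-5)/(4π·8.85×10^-12·(0.22)²) = 4.94×10^6 N/C.

E ≈ 4.94×10^6 V/m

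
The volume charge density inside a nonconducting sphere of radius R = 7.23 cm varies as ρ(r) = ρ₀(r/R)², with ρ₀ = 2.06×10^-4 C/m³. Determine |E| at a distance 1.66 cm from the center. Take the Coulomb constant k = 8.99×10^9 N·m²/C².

E = 4.07×10^3 N/C

Use a concentric Gaussian sphere at r = 1.66 cm (r < R).
Q_enc = ∫₀^r ρ(r')·4πr'² dr' = (4πρ₀/R²) ∫₀^r r'^4 dr' = 4πρ₀ r^5/(5·R²) = 1.248e-10 C.
Applying ∮E·dA = Q_enc/ε₀ with Φ = E(4πr²):
E = k|Q_enc|/r² = (8.99×10^9)(1.248×10^-10)/(0.0166)² = 4.07×10^3 N/C.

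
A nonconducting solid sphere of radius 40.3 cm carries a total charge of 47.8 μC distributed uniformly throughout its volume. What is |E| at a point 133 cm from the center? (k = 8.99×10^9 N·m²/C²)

Take a concentric spherical Gaussian surface of radius r = 133 cm (r > R, so the entire charge is enclosed).
Q_enc = 47.8 μC = 4.78×10^-5 C.
Since E is radial and uniform over the Gaussian sphere, Φ = E·4πr² = Q_enc/ε₀.
E = k|Q_enc|/r² = (8.99×10^9)(4.78×10^-5)/(1.33)² = 2.43e5 N/C.

E ≈ 2.43e5 V/m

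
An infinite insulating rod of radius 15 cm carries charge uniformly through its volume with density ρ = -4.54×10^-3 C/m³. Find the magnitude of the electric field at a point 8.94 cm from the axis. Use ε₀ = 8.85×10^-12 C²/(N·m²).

Coaxial Gaussian cylinder, radius r = 8.94 cm, length L (r < R).
Enclosed charge per unit length: λ_enc = ρ·πr² = (-4.54×10^-3)π(0.0894)² = -1.14e-4 C/m.
By Gauss's law (flux through the curved wall only), E·2πrL = λ_enc L/ε₀.
E = |λ_enc|/(2πε₀r) = (1.14×10^-4)/(2π·8.85×10^-12·0.0894) = 2.29×10^7 N/C.

E = 2.29×10^7 N/C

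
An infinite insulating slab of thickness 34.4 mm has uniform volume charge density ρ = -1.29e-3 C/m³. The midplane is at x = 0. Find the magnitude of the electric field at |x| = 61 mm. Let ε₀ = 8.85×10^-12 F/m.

|E| ≈ 2.51×10^6 V/m

The point |x| = 61 mm lies outside the slab (half-thickness 0.0172 m). A symmetric pillbox spanning the full slab encloses Q_enc = ρ·d·A.
Flux = 2EA ⇒ E = |ρ|d/(2ε₀), independent of distance outside.
E = (1.29×10^-3)(0.0344)/(2·8.85×10^-12) = 2.51×10^6 N/C.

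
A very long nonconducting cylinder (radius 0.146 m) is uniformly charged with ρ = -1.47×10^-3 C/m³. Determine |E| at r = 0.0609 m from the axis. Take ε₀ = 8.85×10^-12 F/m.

Coaxial Gaussian cylinder, radius r = 0.0609 m, length L (r < R).
Charge inside radius r per length L is ρ·πr²·L, so λ_enc = ρπr² = -1.713×10^-5 C/m.
By Gauss's law (flux through the curved wall only), E·2πrL = λ_enc L/ε₀.
E = |λ_enc|/(2πε₀r) = (1.713×10^-5)/(2π·8.85×10^-12·0.0609) = 5.06×10^6 N/C.

E ≈ 5.06e6 N/C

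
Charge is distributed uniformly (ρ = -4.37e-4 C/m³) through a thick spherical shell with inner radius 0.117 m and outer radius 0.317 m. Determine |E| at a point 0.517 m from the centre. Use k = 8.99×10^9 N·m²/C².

Symmetry ⇒ E = E(r) r̂. Gaussian sphere of radius r = 0.517 m (r > 0.317 m, enclosing the whole shell).
Q_enc = ρ·(4π/3)(b³ − a³) = (-4.37×10^-4)·(4π/3)·((0.317)³ − (0.117)³) = -5.538e-5 C.
Applying ∮E·dA = Q_enc/ε₀ with Φ = E(4πr²):
E = k|Q_enc|/r² = (8.99×10^9)(5.538e-5)/(0.517)² = 1.86e6 N/C.

1.86×10^6 V/m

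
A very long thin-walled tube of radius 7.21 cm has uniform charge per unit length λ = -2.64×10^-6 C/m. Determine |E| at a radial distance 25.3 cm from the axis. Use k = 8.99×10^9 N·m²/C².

|E| ≈ 1.88×10^5 N/C

Take a coaxial cylindrical Gaussian surface of radius r = 25.3 cm and length L (r > 7.21 cm).
The full line charge is enclosed: λ_enc = -2.64×10^-6 C/m.
Gauss's law: E·2πrL = λ_enc L/ε₀.
E = 2k|λ_enc|/r = 2(8.99×10^9)(2.64e-6)/(0.253) = 1.88×10^5 N/C.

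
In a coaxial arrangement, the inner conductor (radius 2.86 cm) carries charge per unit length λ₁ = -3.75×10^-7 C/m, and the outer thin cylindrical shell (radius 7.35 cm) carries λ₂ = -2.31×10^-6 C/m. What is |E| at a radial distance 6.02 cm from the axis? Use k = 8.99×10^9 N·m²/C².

1.12×10^5 N/C

By cylindrical symmetry E is radial; use a coaxial Gaussian cylinder of radius 6.02 cm and length L (between the conductors, 2.86 cm < r < 7.35 cm).
Only the inner wire is enclosed; the outer shell contributes nothing inside itself. λ_enc = λ₁ = -3.75×10^-7 C/m.
By Gauss's law (flux through the curved wall only), E·2πrL = λ_enc L/ε₀.
E = 2k|λ_enc|/r = 2(8.99×10^9)(3.75×10^-7)/(0.0602) = 1.12×10^5 N/C.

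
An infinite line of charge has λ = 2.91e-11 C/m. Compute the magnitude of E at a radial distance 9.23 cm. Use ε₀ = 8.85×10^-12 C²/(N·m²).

E = 5.67 N/C

Choose a coaxial cylinder of radius r = 9.23 cm (arbitrary length L) as the Gaussian surface.
Q_enc = λL, so λ_enc = 2.91e-11 C/m.
Applying ∮E·dA = Q_enc/ε₀ with the end caps contributing no flux:
E = |λ_enc|/(2πε₀r) = (2.91e-11)/(2π·8.85×10^-12·0.0923) = 5.67 N/C.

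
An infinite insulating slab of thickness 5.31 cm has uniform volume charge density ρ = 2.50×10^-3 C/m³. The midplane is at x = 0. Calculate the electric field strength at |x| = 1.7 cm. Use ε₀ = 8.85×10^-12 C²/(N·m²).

By symmetry E is perpendicular to the slab. A Gaussian pillbox from −1.7 cm to +1.7 cm (face area A) lies entirely within the slab.
Q_enc = ρ·(2x)·A and flux = 2EA, so 2EA = 2ρxA/ε₀ ⇒ E = |ρ|x/ε₀.
E = (2.50e-3)(0.017)/(8.85×10^-12) = 4.80e6 N/C.

E ≈ 4.80×10^6 N/C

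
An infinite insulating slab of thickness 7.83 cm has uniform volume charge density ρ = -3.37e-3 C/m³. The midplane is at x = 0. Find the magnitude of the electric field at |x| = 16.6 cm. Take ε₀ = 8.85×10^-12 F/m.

|E| = 1.49e7 N/C

The point |x| = 16.6 cm lies outside the slab (half-thickness 0.03915 m). A symmetric pillbox spanning the full slab encloses Q_enc = ρ·d·A.
Flux = 2EA ⇒ E = |ρ|d/(2ε₀), independent of distance outside.
E = (3.37e-3)(0.0783)/(2·8.85×10^-12) = 1.49e7 N/C.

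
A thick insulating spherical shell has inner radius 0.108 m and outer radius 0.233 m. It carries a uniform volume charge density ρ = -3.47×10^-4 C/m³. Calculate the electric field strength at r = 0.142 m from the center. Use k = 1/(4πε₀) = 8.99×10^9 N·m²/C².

E ≈ 1.04×10^6 V/m

By spherical symmetry E is radial; choose a Gaussian sphere of radius r = 0.142 m (within the shell material, 0.108 m < r < 0.233 m).
Enclosed charge is the volume from a to r: Q_enc = (4π/3)ρ(r³ − a³) = -2.331×10^-6 C.
Applying ∮E·dA = Q_enc/ε₀ with Φ = E(4πr²):
E = k|Q_enc|/r² = (8.99×10^9)(2.331×10^-6)/(0.142)² = 1.04e6 N/C.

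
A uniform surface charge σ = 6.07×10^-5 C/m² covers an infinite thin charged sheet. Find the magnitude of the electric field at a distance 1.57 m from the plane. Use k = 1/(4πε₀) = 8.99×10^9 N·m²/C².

3.43×10^6 V/m

Choose a cylindrical pillbox piercing the sheet, end faces (area A) parallel to it.
Only the two end caps contribute flux: Φ = 2EA. With Q_enc = σA, Gauss's law gives E = |σ|/(2ε₀).
E = 2πk|σ| = 2π(8.99×10^9)(6.07e-5) = 3.43e6 N/C.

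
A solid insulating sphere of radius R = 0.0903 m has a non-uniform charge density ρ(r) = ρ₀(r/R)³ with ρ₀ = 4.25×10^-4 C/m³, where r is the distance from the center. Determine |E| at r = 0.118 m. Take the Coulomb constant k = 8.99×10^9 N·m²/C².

Use a concentric Gaussian sphere at r = 0.118 m (r > R, all charge enclosed).
Q_enc = 4π ∫₀^R ρ₀(r'/R)^3 r'² dr' = 4πρ₀R³/6 = 6.554×10^-7 C.
Since E is radial and uniform over the Gaussian sphere, Φ = E·4πr² = Q_enc/ε₀.
E = k|Q_enc|/r² = (8.99×10^9)(6.554×10^-7)/(0.118)² = 4.23×10^5 N/C.

4.23×10^5 V/m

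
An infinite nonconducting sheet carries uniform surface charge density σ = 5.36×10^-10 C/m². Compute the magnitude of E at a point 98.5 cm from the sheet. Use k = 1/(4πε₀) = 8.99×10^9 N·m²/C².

E = 30.3 V/m

By planar symmetry E is perpendicular to the sheet and uniform; use a Gaussian pillbox with flat faces of area A on each side of the sheet.
Flux Φ = 2EA and Q_enc = σA, so 2EA = σA/ε₀ ⇒ E = |σ|/(2ε₀), independent of distance.
E = 2πk|σ| = 2π(8.99×10^9)(5.36×10^-10) = 30.3 N/C.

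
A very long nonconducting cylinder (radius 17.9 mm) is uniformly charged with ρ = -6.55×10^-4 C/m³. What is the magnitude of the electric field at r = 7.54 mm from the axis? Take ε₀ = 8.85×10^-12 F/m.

Choose a coaxial cylinder of radius r = 7.54 mm (arbitrary length L) as the Gaussian surface (r < R).
Enclosed charge per unit length: λ_enc = ρ·πr² = (-6.55×10^-4)π(0.00754)² = -1.17×10^-7 C/m.
Since E is radial and uniform over the curved surface, Φ = E·2πrL = Q_enc/ε₀ = λ_enc L/ε₀.
E = |λ_enc|/(2πε₀r) = (1.17e-7)/(2π·8.85×10^-12·0.00754) = 2.79×10^5 N/C.

E ≈ 2.79e5 N/C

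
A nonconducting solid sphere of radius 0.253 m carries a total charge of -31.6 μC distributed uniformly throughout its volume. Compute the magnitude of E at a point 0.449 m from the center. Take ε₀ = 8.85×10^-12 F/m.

Take a concentric spherical Gaussian surface of radius r = 0.449 m (r > R, so the entire charge is enclosed).
Q_enc = -31.6 μC = -3.16e-5 C.
Since E is radial and uniform over the Gaussian sphere, Φ = E·4πr² = Q_enc/ε₀.
E = |Q_enc|/(4πε₀r²) = (3.16e-5)/(4π·8.85×10^-12·(0.449)²) = 1.41×10^6 N/C.

E ≈ 1.41e6 N/C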